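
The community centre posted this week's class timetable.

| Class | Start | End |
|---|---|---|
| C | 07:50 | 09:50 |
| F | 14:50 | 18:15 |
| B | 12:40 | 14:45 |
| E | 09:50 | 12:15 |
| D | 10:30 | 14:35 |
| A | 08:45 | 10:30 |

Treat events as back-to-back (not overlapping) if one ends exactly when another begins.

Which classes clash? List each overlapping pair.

Sorted by start: C, A, E, D, B, F.
A starts before C ends → C and A overlap.
E starts exactly when C ends (back-to-back, no overlap), so C has no further overlaps.
E starts before A ends → A and E overlap.
D starts exactly when A ends (back-to-back, no overlap), so A has no further overlaps.
D starts before E ends → E and D overlap.
B starts after E ends, so E has no further overlaps.
B starts before D ends → D and B overlap.
F starts after D ends.
F starts after B ends.

A & C, A & E, B & D, D & E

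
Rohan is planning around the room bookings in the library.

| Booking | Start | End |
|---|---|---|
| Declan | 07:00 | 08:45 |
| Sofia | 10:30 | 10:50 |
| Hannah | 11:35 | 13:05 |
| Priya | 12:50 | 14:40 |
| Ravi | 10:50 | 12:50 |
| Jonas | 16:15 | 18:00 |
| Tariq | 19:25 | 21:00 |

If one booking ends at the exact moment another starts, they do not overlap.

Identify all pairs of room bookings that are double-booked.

Hannah & Priya, Hannah & Ravi

Sorted by start: Declan, Sofia, Ravi, Hannah, Priya, Jonas, Tariq.
Sofia starts after Declan ends — done with Declan.
Ravi starts exactly when Sofia ends (back-to-back, no overlap) — done with Sofia.
Hannah starts before Ravi ends → Ravi and Hannah overlap.
Priya starts exactly when Ravi ends (back-to-back, no overlap) — done with Ravi.
Priya starts before Hannah ends → Hannah and Priya overlap.
Jonas starts after Hannah ends — done with Hannah.
Jonas starts after Priya ends — done with Priya.
Tariq starts after Jonas ends.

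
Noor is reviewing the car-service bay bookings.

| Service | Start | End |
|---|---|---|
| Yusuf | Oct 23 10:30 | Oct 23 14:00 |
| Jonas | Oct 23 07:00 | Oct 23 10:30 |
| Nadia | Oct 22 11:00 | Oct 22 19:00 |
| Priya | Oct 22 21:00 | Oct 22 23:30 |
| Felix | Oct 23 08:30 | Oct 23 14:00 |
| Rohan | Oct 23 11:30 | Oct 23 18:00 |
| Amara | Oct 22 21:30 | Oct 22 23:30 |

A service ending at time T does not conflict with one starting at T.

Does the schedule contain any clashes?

Yes

Sorted by start: Nadia, Priya, Amara, Jonas, Felix, Yusuf, Rohan.
Priya starts after Nadia ends; Nadia is clear from here.
Amara starts before Priya ends → Priya and Amara overlap.
That's a conflict, so the schedule is not conflict-free.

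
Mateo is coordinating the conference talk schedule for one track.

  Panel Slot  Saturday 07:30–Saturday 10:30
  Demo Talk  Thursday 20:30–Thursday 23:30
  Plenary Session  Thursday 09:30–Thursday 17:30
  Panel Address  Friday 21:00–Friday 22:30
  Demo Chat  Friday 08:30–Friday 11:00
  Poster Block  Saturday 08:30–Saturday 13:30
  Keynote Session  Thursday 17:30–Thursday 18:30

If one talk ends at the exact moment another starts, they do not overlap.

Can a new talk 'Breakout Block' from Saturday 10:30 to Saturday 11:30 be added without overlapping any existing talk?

No — it overlaps Poster Block

Plenary Session: ends Thursday 17:30 at or before Breakout Block starts Saturday 10:30 → clear.
Keynote Session: ends Thursday 18:30 at or before Breakout Block starts Saturday 10:30 → clear.
Demo Talk: ends Thursday 23:30 at or before Breakout Block starts Saturday 10:30 → clear.
Demo Chat: ends Friday 11:00 at or before Breakout Block starts Saturday 10:30 → clear.
Panel Address: ends Friday 22:30 at or before Breakout Block starts Saturday 10:30 → clear.
Panel Slot: ends Saturday 10:30 at or before Breakout Block starts Saturday 10:30 → clear.
Poster Block: starts Saturday 08:30 before Breakout Block ends Saturday 11:30, and ends Saturday 13:30 after Breakout Block starts Saturday 10:30 → overlap.
Breakout Block overlaps Poster Block.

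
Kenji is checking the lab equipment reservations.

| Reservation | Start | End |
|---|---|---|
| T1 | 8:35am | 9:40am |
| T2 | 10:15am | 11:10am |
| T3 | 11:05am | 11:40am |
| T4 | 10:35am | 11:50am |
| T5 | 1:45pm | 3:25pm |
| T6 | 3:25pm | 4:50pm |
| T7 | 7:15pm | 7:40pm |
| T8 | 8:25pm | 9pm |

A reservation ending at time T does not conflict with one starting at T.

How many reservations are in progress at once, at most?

3

Walk through starts and ends in time order (an end at T is processed before a start at T):
8:35am start T1 → 1
9:40am end T1 → 0
10:15am start T2 → 1
10:35am start T4 → 2
11:05am start T3 → 3
11:10am end T2 → 2
11:40am end T3 → 1
11:50am end T4 → 0
1:45pm start T5 → 1
3:25pm end T5 → 0
3:25pm start T6 → 1
4:50pm end T6 → 0
7:15pm start T7 → 1
7:40pm end T7 → 0
8:25pm start T8 → 1
9pm end T8 → 0
Peak is 3, at 11:05am (T2, T3, T4).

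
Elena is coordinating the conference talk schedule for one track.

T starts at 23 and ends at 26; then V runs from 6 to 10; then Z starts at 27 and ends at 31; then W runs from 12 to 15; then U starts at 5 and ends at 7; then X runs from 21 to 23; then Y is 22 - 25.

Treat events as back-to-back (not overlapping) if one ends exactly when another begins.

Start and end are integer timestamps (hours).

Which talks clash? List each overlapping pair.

Sorted by start: U, V, W, X, Y, T, Z.
V starts before U ends → U and V overlap.
W starts after U ends — done with U.
W starts after V ends — done with V.
X starts after W ends — done with W.
Y starts before X ends → X and Y overlap.
T starts exactly when X ends (back-to-back, no overlap) — done with X.
T starts before Y ends → Y and T overlap.
Z starts after Y ends.
Z starts after T ends.

T & Y, U & V, X & Y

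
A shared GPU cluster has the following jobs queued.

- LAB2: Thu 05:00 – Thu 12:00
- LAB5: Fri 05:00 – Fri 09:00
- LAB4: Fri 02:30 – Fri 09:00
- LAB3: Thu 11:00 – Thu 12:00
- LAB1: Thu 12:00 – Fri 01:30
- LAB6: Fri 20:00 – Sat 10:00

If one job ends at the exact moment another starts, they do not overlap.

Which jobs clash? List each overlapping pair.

LAB2 & LAB3, LAB4 & LAB5

Two intervals overlap when each starts before the other ends.
Sorted by start: LAB2, LAB3, LAB1, LAB4, LAB5, LAB6.
LAB3 starts before LAB2 ends → LAB2 and LAB3 overlap.
LAB1 starts exactly when LAB2 ends (back-to-back, no overlap); LAB2 is clear from here.
LAB1 starts exactly when LAB3 ends (back-to-back, no overlap); LAB3 is clear from here.
LAB4 starts after LAB1 ends; LAB1 is clear from here.
LAB5 starts before LAB4 ends → LAB4 and LAB5 overlap.
LAB6 starts after LAB4 ends.
LAB6 starts after LAB5 ends.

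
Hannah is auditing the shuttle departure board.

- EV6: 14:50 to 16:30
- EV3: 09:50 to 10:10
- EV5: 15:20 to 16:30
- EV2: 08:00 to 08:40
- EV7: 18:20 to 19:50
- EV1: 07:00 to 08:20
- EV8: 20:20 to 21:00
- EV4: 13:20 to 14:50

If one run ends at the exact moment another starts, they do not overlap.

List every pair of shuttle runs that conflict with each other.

Sorted by start: EV1, EV2, EV3, EV4, EV6, EV5, EV7, EV8.
EV2 starts before EV1 ends → EV1 and EV2 overlap.
EV3 starts after EV1 ends; EV1 is clear from here.
EV3 starts after EV2 ends; EV2 is clear from here.
EV4 starts after EV3 ends; EV3 is clear from here.
EV6 starts exactly when EV4 ends (back-to-back, no overlap); EV4 is clear from here.
EV5 starts before EV6 ends → EV6 and EV5 overlap.
EV7 starts after EV6 ends; EV6 is clear from here.
EV7 starts after EV5 ends; EV5 is clear from here.
EV8 starts after EV7 ends.

EV1 & EV2, EV5 & EV6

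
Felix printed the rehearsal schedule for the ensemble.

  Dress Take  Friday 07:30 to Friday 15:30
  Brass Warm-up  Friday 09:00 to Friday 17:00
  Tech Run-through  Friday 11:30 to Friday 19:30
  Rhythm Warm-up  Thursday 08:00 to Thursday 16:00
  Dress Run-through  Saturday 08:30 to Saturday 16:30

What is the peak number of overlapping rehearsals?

3

Walk through starts and ends in time order (an end at T is processed before a start at T):
Thursday 08:00 start Rhythm Warm-up → 1
Thursday 16:00 end Rhythm Warm-up → 0
Friday 07:30 start Dress Take → 1
Friday 09:00 start Brass Warm-up → 2
Friday 11:30 start Tech Run-through → 3
Friday 15:30 end Dress Take → 2
Friday 17:00 end Brass Warm-up → 1
Friday 19:30 end Tech Run-through → 0
Saturday 08:30 start Dress Run-through → 1
Saturday 16:30 end Dress Run-through → 0
Peak is 3, at Friday 11:30 (Brass Warm-up, Dress Take, Tech Run-through).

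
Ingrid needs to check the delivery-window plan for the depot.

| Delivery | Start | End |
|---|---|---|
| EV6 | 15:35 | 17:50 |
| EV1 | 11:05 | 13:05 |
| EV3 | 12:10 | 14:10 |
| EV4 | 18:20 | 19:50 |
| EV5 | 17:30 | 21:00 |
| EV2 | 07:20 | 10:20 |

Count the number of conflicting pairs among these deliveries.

3

Sorted by start: EV2, EV1, EV3, EV6, EV5, EV4.
EV1 starts after EV2 ends; EV2 is clear from here.
EV3 starts before EV1 ends → EV1 and EV3 overlap.
EV6 starts after EV1 ends; EV1 is clear from here.
EV6 starts after EV3 ends; EV3 is clear from here.
EV5 starts before EV6 ends → EV6 and EV5 overlap.
EV4 starts after EV6 ends.
EV4 starts before EV5 ends → EV5 and EV4 overlap.
Overlapping pairs: EV1 & EV3, EV4 & EV5, EV5 & EV6 — 3 in total.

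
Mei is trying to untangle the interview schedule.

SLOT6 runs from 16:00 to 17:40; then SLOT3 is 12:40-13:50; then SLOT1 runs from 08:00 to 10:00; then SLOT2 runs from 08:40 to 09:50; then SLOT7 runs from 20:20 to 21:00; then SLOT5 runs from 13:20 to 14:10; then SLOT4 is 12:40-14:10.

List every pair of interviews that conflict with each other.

SLOT1 & SLOT2, SLOT3 & SLOT4, SLOT3 & SLOT5, SLOT4 & SLOT5

Check each pair: they overlap iff neither finishes before the other starts.
Sorted by start: SLOT1, SLOT2, SLOT3, SLOT4, SLOT5, SLOT6, SLOT7.
SLOT2 starts before SLOT1 ends → SLOT1 and SLOT2 overlap.
SLOT3 starts after SLOT1 ends — done with SLOT1.
SLOT3 starts after SLOT2 ends — done with SLOT2.
SLOT4 starts before SLOT3 ends → SLOT3 and SLOT4 overlap.
SLOT5 starts before SLOT3 ends → SLOT3 and SLOT5 overlap.
SLOT6 starts after SLOT3 ends — done with SLOT3.
SLOT5 starts before SLOT4 ends → SLOT4 and SLOT5 overlap.
SLOT6 starts after SLOT4 ends — done with SLOT4.
SLOT6 starts after SLOT5 ends — done with SLOT5.
SLOT7 starts after SLOT6 ends.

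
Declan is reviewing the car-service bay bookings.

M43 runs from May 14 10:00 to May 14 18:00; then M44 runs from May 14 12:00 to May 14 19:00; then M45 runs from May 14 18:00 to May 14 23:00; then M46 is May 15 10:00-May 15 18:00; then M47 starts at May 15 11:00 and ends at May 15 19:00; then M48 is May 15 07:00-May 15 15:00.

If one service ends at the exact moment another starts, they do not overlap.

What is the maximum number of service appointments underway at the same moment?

Sort all start/end points and keep a running count:
May 14 10:00 start M43 → 1
May 14 12:00 start M44 → 2
May 14 18:00 end M43 → 1
May 14 18:00 start M45 → 2
May 14 19:00 end M44 → 1
May 14 23:00 end M45 → 0
May 15 07:00 start M48 → 1
May 15 10:00 start M46 → 2
May 15 11:00 start M47 → 3
May 15 15:00 end M48 → 2
May 15 18:00 end M46 → 1
May 15 19:00 end M47 → 0
Peak is 3, at May 15 11:00 (M46, M47, M48).

3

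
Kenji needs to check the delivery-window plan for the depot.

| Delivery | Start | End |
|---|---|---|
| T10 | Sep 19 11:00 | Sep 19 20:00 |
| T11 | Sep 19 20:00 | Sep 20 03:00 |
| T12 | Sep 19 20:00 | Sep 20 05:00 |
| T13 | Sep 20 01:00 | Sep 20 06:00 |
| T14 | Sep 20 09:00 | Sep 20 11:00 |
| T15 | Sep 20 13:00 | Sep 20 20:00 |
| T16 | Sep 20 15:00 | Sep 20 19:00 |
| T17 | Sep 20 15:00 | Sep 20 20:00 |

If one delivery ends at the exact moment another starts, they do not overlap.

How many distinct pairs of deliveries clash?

6

Sorted by start: T10, T11, T12, T13, T14, T15, T16, T17.
T11 starts exactly when T10 ends (back-to-back, no overlap); T10 is clear from here.
T12 starts before T11 ends → T11 and T12 overlap.
T13 starts before T11 ends → T11 and T13 overlap.
T14 starts after T11 ends; T11 is clear from here.
T13 starts before T12 ends → T12 and T13 overlap.
T14 starts after T12 ends; T12 is clear from here.
T14 starts after T13 ends; T13 is clear from here.
T15 starts after T14 ends; T14 is clear from here.
T16 starts before T15 ends → T15 and T16 overlap.
T17 starts before T15 ends → T15 and T17 overlap.
T17 starts before T16 ends → T16 and T17 overlap.
Overlapping pairs: T11 & T12, T11 & T13, T12 & T13, T15 & T16, T15 & T17, T16 & T17 — 6 in total.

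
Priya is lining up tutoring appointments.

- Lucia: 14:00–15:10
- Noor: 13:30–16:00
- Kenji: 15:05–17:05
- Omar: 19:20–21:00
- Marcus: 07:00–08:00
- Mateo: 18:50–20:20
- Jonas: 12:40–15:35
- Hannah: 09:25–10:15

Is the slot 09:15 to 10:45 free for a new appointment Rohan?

No — it overlaps Hannah

Marcus: ends 08:00 at or before Rohan starts 09:15 → clear.
Hannah: starts 09:25 before Rohan ends 10:45, and ends 10:15 after Rohan starts 09:15 → overlap.
Jonas: starts 12:40 at or after Rohan ends 10:45 → clear.
Noor: starts 13:30 at or after Rohan ends 10:45 → clear.
Lucia: starts 14:00 at or after Rohan ends 10:45 → clear.
Kenji: starts 15:05 at or after Rohan ends 10:45 → clear.
Mateo: starts 18:50 at or after Rohan ends 10:45 → clear.
Omar: starts 19:20 at or after Rohan ends 10:45 → clear.
Rohan overlaps Hannah.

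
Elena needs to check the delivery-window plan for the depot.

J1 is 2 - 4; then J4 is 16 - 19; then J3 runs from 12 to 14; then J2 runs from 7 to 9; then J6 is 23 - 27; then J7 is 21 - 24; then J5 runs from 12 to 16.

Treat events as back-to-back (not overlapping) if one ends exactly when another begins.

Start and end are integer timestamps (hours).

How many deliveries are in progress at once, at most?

2

Sort all start/end points and keep a running count:
2 start J1 → 1
4 end J1 → 0
7 start J2 → 1
9 end J2 → 0
12 start J3 → 1
12 start J5 → 2
14 end J3 → 1
16 end J5 → 0
16 start J4 → 1
19 end J4 → 0
21 start J7 → 1
23 start J6 → 2
24 end J7 → 1
27 end J6 → 0
Peak is 2, at 12 (J3, J5).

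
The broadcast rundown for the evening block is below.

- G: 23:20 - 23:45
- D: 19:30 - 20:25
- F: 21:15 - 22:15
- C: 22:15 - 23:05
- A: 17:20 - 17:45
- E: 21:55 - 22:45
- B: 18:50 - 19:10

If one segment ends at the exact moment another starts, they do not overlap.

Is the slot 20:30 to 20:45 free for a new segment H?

A: ends 17:45 at or before H starts 20:30 → clear.
B: ends 19:10 at or before H starts 20:30 → clear.
D: ends 20:25 at or before H starts 20:30 → clear.
F: starts 21:15 at or after H ends 20:45 → clear.
E: starts 21:55 at or after H ends 20:45 → clear.
C: starts 22:15 at or after H ends 20:45 → clear.
G: starts 23:20 at or after H ends 20:45 → clear.

Yes — the slot is free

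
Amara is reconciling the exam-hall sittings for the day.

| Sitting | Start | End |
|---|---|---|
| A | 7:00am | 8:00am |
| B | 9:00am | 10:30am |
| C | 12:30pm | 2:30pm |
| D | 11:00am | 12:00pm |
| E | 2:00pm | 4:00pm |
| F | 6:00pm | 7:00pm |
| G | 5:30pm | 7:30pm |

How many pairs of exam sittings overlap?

2

Sorted by start: A, B, D, C, E, G, F.
B starts after A ends, so A has no further overlaps.
D starts after B ends, so B has no further overlaps.
C starts after D ends, so D has no further overlaps.
E starts before C ends → C and E overlap.
G starts after C ends, so C has no further overlaps.
G starts after E ends, so E has no further overlaps.
F starts before G ends → G and F overlap.
Overlapping pairs: C & E, F & G — 2 in total.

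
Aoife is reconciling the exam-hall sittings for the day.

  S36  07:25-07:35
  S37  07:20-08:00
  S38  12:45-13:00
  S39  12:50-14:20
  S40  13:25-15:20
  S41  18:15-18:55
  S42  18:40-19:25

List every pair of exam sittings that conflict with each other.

Sorted by start: S37, S36, S38, S39, S40, S41, S42.
S36 starts before S37 ends → S37 and S36 overlap.
S38 starts after S37 ends — done with S37.
S38 starts after S36 ends — done with S36.
S39 starts before S38 ends → S38 and S39 overlap.
S40 starts after S38 ends — done with S38.
S40 starts before S39 ends → S39 and S40 overlap.
S41 starts after S39 ends — done with S39.
S41 starts after S40 ends — done with S40.
S42 starts before S41 ends → S41 and S42 overlap.

S36 & S37, S38 & S39, S39 & S40, S41 & S42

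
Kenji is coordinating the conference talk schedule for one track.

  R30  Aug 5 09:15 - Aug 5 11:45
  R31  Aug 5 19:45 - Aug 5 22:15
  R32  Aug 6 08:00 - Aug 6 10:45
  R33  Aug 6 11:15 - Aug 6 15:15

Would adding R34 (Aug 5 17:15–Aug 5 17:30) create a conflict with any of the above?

No — it doesn't clash with anything

R30: ends Aug 5 11:45 at or before R34 starts Aug 5 17:15 → clear.
R31: starts Aug 5 19:45 at or after R34 ends Aug 5 17:30 → clear.
R32: starts Aug 6 08:00 at or after R34 ends Aug 5 17:30 → clear.
R33: starts Aug 6 11:15 at or after R34 ends Aug 5 17:30 → clear.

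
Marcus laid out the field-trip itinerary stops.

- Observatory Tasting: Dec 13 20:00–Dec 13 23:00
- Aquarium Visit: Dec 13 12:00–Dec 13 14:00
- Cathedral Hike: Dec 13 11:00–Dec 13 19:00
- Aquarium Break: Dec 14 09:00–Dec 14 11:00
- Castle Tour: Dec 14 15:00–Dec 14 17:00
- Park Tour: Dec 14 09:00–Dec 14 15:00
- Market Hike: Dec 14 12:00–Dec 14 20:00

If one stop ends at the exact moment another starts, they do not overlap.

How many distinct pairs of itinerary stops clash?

Sorted by start: Cathedral Hike, Aquarium Visit, Observatory Tasting, Park Tour, Aquarium Break, Market Hike, Castle Tour.
Aquarium Visit starts before Cathedral Hike ends → Cathedral Hike and Aquarium Visit overlap.
Observatory Tasting starts after Cathedral Hike ends, so nothing later overlaps Cathedral Hike either.
Observatory Tasting starts after Aquarium Visit ends, so nothing later overlaps Aquarium Visit either.
Park Tour starts after Observatory Tasting ends, so nothing later overlaps Observatory Tasting either.
Aquarium Break starts before Park Tour ends → Park Tour and Aquarium Break overlap.
Market Hike starts before Park Tour ends → Park Tour and Market Hike overlap.
Castle Tour starts exactly when Park Tour ends (back-to-back, no overlap).
Market Hike starts after Aquarium Break ends, so nothing later overlaps Aquarium Break either.
Castle Tour starts before Market Hike ends → Market Hike and Castle Tour overlap.
Overlapping pairs: Aquarium Break & Park Tour, Aquarium Visit & Cathedral Hike, Castle Tour & Market Hike, Market Hike & Park Tour — 4 in total.

4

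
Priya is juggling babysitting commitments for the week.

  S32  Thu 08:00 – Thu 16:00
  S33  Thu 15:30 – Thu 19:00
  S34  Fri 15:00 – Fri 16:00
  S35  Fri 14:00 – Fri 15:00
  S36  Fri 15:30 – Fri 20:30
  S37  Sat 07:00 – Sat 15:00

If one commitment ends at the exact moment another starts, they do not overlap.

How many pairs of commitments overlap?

2

Check each pair: they overlap iff neither finishes before the other starts.
Sorted by start: S32, S33, S35, S34, S36, S37.
S33 starts before S32 ends → S32 and S33 overlap.
S35 starts after S32 ends; S32 is clear from here.
S35 starts after S33 ends; S33 is clear from here.
S34 starts exactly when S35 ends (back-to-back, no overlap); S35 is clear from here.
S36 starts before S34 ends → S34 and S36 overlap.
S37 starts after S34 ends.
S37 starts after S36 ends.
Overlapping pairs: S32 & S33, S34 & S36 — 2 in total.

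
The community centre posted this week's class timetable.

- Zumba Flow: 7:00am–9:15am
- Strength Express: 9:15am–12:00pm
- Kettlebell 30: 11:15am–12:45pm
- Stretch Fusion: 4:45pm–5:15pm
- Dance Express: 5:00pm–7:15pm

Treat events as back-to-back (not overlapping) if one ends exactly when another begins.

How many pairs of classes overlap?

2

Sorted by start: Zumba Flow, Strength Express, Kettlebell 30, Stretch Fusion, Dance Express.
Strength Express starts exactly when Zumba Flow ends (back-to-back, no overlap), so Zumba Flow has no further overlaps.
Kettlebell 30 starts before Strength Express ends → Strength Express and Kettlebell 30 overlap.
Stretch Fusion starts after Strength Express ends, so Strength Express has no further overlaps.
Stretch Fusion starts after Kettlebell 30 ends, so Kettlebell 30 has no further overlaps.
Dance Express starts before Stretch Fusion ends → Stretch Fusion and Dance Express overlap.
Overlapping pairs: Dance Express & Stretch Fusion, Kettlebell 30 & Strength Express — 2 in total.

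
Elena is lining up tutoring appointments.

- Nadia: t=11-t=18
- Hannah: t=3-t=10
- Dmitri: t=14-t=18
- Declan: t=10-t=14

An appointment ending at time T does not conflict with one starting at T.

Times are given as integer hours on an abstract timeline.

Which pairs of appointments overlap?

Sorted by start: Hannah, Declan, Nadia, Dmitri.
Declan starts exactly when Hannah ends (back-to-back, no overlap), so Hannah has no further overlaps.
Nadia starts before Declan ends → Declan and Nadia overlap.
Dmitri starts exactly when Declan ends (back-to-back, no overlap).
Dmitri starts before Nadia ends → Nadia and Dmitri overlap.

Declan & Nadia, Dmitri & Nadia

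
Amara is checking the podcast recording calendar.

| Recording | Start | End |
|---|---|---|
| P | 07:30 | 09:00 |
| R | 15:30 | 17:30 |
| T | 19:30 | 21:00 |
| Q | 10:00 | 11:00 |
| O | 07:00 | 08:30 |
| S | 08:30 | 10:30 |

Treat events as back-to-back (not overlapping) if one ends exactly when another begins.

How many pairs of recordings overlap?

3

Sorted by start: O, P, S, Q, R, T.
P starts before O ends → O and P overlap.
S starts exactly when O ends (back-to-back, no overlap), so nothing later overlaps O either.
S starts before P ends → P and S overlap.
Q starts after P ends, so nothing later overlaps P either.
Q starts before S ends → S and Q overlap.
R starts after S ends, so nothing later overlaps S either.
R starts after Q ends, so nothing later overlaps Q either.
T starts after R ends.
Overlapping pairs: O & P, P & S, Q & S — 3 in total.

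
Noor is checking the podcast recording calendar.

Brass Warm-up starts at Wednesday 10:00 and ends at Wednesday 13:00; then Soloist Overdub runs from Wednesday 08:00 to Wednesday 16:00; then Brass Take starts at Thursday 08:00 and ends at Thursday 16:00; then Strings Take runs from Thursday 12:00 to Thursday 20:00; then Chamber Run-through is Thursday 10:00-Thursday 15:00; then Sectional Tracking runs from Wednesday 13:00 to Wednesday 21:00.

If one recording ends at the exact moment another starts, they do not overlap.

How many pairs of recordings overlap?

Sorted by start: Soloist Overdub, Brass Warm-up, Sectional Tracking, Brass Take, Chamber Run-through, Strings Take.
Brass Warm-up starts before Soloist Overdub ends → Soloist Overdub and Brass Warm-up overlap.
Sectional Tracking starts before Soloist Overdub ends → Soloist Overdub and Sectional Tracking overlap.
Brass Take starts after Soloist Overdub ends, so nothing later overlaps Soloist Overdub either.
Sectional Tracking starts exactly when Brass Warm-up ends (back-to-back, no overlap), so nothing later overlaps Brass Warm-up either.
Brass Take starts after Sectional Tracking ends, so nothing later overlaps Sectional Tracking either.
Chamber Run-through starts before Brass Take ends → Brass Take and Chamber Run-through overlap.
Strings Take starts before Brass Take ends → Brass Take and Strings Take overlap.
Strings Take starts before Chamber Run-through ends → Chamber Run-through and Strings Take overlap.
Overlapping pairs: Brass Take & Chamber Run-through, Brass Take & Strings Take, Brass Warm-up & Soloist Overdub, Chamber Run-through & Strings Take, Sectional Tracking & Soloist Overdub — 5 in total.

5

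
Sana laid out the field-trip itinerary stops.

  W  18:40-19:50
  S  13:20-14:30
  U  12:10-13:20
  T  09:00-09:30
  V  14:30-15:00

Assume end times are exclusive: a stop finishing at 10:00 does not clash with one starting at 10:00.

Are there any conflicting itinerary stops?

No

Sorted by start: T, U, S, V, W.
U starts after T ends, so T has no further overlaps.
S starts exactly when U ends (back-to-back, no overlap), so U has no further overlaps.
V starts exactly when S ends (back-to-back, no overlap), so S has no further overlaps.
W starts after V ends.
Every pair is clear; the schedule has no overlaps.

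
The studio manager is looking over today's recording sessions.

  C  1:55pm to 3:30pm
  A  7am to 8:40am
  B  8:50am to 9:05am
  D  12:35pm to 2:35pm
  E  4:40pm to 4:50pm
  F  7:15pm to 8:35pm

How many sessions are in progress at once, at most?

2

Sort all start/end points and keep a running count:
7am start A → 1
8:40am end A → 0
8:50am start B → 1
9:05am end B → 0
12:35pm start D → 1
1:55pm start C → 2
2:35pm end D → 1
3:30pm end C → 0
4:40pm start E → 1
4:50pm end E → 0
7:15pm start F → 1
8:35pm end F → 0
Peak is 2, at 1:55pm (C, D).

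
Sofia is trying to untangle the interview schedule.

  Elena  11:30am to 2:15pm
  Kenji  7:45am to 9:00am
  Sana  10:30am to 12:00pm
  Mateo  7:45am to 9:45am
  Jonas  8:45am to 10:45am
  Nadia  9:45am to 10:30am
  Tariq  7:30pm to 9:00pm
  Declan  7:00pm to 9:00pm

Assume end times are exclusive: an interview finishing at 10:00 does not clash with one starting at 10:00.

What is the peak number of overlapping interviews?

3

Walk through starts and ends in time order (an end at T is processed before a start at T):
7:45am start Kenji → 1
7:45am start Mateo → 2
8:45am start Jonas → 3
9:00am end Kenji → 2
9:45am end Mateo → 1
9:45am start Nadia → 2
10:30am end Nadia → 1
10:30am start Sana → 2
10:45am end Jonas → 1
11:30am start Elena → 2
12:00pm end Sana → 1
2:15pm end Elena → 0
7:00pm start Declan → 1
7:30pm start Tariq → 2
9:00pm end Declan → 1
9:00pm end Tariq → 0
Peak is 3, at 8:45am (Jonas, Kenji, Mateo).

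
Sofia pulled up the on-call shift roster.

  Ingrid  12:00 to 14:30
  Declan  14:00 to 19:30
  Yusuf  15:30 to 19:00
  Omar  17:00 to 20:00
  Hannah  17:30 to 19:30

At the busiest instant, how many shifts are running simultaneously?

4

Walk through starts and ends in time order (an end at T is processed before a start at T):
12:00 start Ingrid → 1
14:00 start Declan → 2
14:30 end Ingrid → 1
15:30 start Yusuf → 2
17:00 start Omar → 3
17:30 start Hannah → 4
19:00 end Yusuf → 3
19:30 end Declan → 2
19:30 end Hannah → 1
20:00 end Omar → 0
Peak is 4, at 17:30 (Declan, Hannah, Omar, Yusuf).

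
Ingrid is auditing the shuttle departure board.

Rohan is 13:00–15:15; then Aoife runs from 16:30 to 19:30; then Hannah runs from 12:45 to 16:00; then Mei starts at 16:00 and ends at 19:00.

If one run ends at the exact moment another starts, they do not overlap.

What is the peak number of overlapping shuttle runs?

2

Walk through starts and ends in time order (an end at T is processed before a start at T):
12:45 start Hannah → 1
13:00 start Rohan → 2
15:15 end Rohan → 1
16:00 end Hannah → 0
16:00 start Mei → 1
16:30 start Aoife → 2
19:00 end Mei → 1
19:30 end Aoife → 0
Peak is 2, at 13:00 (Hannah, Rohan).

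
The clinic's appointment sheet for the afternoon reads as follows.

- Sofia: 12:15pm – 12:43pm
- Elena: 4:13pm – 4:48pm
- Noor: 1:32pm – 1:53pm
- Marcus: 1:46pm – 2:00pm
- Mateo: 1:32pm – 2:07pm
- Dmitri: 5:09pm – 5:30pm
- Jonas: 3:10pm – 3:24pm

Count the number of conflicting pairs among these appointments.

3

Sorted by start: Sofia, Mateo, Noor, Marcus, Jonas, Elena, Dmitri.
Mateo starts after Sofia ends, so nothing later overlaps Sofia either.
Noor starts before Mateo ends → Mateo and Noor overlap.
Marcus starts before Mateo ends → Mateo and Marcus overlap.
Jonas starts after Mateo ends, so nothing later overlaps Mateo either.
Marcus starts before Noor ends → Noor and Marcus overlap.
Jonas starts after Noor ends, so nothing later overlaps Noor either.
Jonas starts after Marcus ends, so nothing later overlaps Marcus either.
Elena starts after Jonas ends, so nothing later overlaps Jonas either.
Dmitri starts after Elena ends.
Overlapping pairs: Marcus & Mateo, Marcus & Noor, Mateo & Noor — 3 in total.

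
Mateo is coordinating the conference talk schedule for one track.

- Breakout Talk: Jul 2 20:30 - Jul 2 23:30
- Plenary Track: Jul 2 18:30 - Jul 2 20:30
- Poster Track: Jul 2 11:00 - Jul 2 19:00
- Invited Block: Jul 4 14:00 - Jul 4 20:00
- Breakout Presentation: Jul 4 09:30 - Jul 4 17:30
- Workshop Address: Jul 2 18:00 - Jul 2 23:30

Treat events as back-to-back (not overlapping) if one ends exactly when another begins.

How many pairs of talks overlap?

Sorted by start: Poster Track, Workshop Address, Plenary Track, Breakout Talk, Breakout Presentation, Invited Block.
Workshop Address starts before Poster Track ends → Poster Track and Workshop Address overlap.
Plenary Track starts before Poster Track ends → Poster Track and Plenary Track overlap.
Breakout Talk starts after Poster Track ends; Poster Track is clear from here.
Plenary Track starts before Workshop Address ends → Workshop Address and Plenary Track overlap.
Breakout Talk starts before Workshop Address ends → Workshop Address and Breakout Talk overlap.
Breakout Presentation starts after Workshop Address ends; Workshop Address is clear from here.
Breakout Talk starts exactly when Plenary Track ends (back-to-back, no overlap); Plenary Track is clear from here.
Breakout Presentation starts after Breakout Talk ends; Breakout Talk is clear from here.
Invited Block starts before Breakout Presentation ends → Breakout Presentation and Invited Block overlap.
Overlapping pairs: Breakout Presentation & Invited Block, Breakout Talk & Workshop Address, Plenary Track & Poster Track, Plenary Track & Workshop Address, Poster Track & Workshop Address — 5 in total.

5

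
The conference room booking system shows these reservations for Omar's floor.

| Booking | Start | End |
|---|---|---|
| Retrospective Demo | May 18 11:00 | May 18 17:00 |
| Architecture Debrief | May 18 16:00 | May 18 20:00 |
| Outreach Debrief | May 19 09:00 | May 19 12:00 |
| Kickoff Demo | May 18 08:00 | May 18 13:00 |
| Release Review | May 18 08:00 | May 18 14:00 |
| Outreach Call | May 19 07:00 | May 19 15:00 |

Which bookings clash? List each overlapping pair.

Two intervals overlap when each starts before the other ends.
Sorted by start: Release Review, Kickoff Demo, Retrospective Demo, Architecture Debrief, Outreach Call, Outreach Debrief.
Kickoff Demo starts before Release Review ends → Release Review and Kickoff Demo overlap.
Retrospective Demo starts before Release Review ends → Release Review and Retrospective Demo overlap.
Architecture Debrief starts after Release Review ends; Release Review is clear from here.
Retrospective Demo starts before Kickoff Demo ends → Kickoff Demo and Retrospective Demo overlap.
Architecture Debrief starts after Kickoff Demo ends; Kickoff Demo is clear from here.
Architecture Debrief starts before Retrospective Demo ends → Retrospective Demo and Architecture Debrief overlap.
Outreach Call starts after Retrospective Demo ends; Retrospective Demo is clear from here.
Outreach Call starts after Architecture Debrief ends; Architecture Debrief is clear from here.
Outreach Debrief starts before Outreach Call ends → Outreach Call and Outreach Debrief overlap.

Architecture Debrief & Retrospective Demo, Kickoff Demo & Release Review, Kickoff Demo & Retrospective Demo, Outreach Call & Outreach Debrief, Release Review & Retrospective Demo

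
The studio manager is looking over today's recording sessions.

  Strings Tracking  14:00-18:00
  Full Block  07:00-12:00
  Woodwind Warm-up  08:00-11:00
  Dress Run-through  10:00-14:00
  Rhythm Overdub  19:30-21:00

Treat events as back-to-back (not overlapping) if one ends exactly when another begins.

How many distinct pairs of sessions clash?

3

Two intervals overlap when each starts before the other ends.
Sorted by start: Full Block, Woodwind Warm-up, Dress Run-through, Strings Tracking, Rhythm Overdub.
Woodwind Warm-up starts before Full Block ends → Full Block and Woodwind Warm-up overlap.
Dress Run-through starts before Full Block ends → Full Block and Dress Run-through overlap.
Strings Tracking starts after Full Block ends, so nothing later overlaps Full Block either.
Dress Run-through starts before Woodwind Warm-up ends → Woodwind Warm-up and Dress Run-through overlap.
Strings Tracking starts after Woodwind Warm-up ends, so nothing later overlaps Woodwind Warm-up either.
Strings Tracking starts exactly when Dress Run-through ends (back-to-back, no overlap), so nothing later overlaps Dress Run-through either.
Rhythm Overdub starts after Strings Tracking ends.
Overlapping pairs: Dress Run-through & Full Block, Dress Run-through & Woodwind Warm-up, Full Block & Woodwind Warm-up — 3 in total.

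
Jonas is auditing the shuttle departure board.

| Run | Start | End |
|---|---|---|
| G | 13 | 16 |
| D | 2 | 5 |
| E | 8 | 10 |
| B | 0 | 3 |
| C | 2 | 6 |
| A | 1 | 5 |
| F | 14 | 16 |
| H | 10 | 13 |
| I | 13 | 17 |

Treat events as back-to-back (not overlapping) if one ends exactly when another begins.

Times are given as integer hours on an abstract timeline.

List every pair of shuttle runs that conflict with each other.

A & B, A & C, A & D, B & C, B & D, C & D, F & G, F & I, G & I

Check each pair: they overlap iff neither finishes before the other starts.
Sorted by start: B, A, C, D, E, H, G, I, F.
A starts before B ends → B and A overlap.
C starts before B ends → B and C overlap.
D starts before B ends → B and D overlap.
E starts after B ends, so B has no further overlaps.
C starts before A ends → A and C overlap.
D starts before A ends → A and D overlap.
E starts after A ends, so A has no further overlaps.
D starts before C ends → C and D overlap.
E starts after C ends, so C has no further overlaps.
E starts after D ends, so D has no further overlaps.
H starts exactly when E ends (back-to-back, no overlap), so E has no further overlaps.
G starts exactly when H ends (back-to-back, no overlap), so H has no further overlaps.
I starts before G ends → G and I overlap.
F starts before G ends → G and F overlap.
F starts before I ends → I and F overlap.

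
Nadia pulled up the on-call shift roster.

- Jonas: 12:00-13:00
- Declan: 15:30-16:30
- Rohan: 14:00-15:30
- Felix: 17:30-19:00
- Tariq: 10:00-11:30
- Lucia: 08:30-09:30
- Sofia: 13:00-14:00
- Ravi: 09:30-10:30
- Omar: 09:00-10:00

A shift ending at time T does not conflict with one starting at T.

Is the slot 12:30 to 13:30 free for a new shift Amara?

No — it overlaps Jonas, Sofia

Lucia: ends 09:30 at or before Amara starts 12:30 → clear.
Omar: ends 10:00 at or before Amara starts 12:30 → clear.
Ravi: ends 10:30 at or before Amara starts 12:30 → clear.
Tariq: ends 11:30 at or before Amara starts 12:30 → clear.
Jonas: starts 12:00 before Amara ends 13:30, and ends 13:00 after Amara starts 12:30 → overlap.
Sofia: starts 13:00 before Amara ends 13:30, and ends 14:00 after Amara starts 12:30 → overlap.
Rohan: starts 14:00 at or after Amara ends 13:30 → clear.
Declan: starts 15:30 at or after Amara ends 13:30 → clear.
Felix: starts 17:30 at or after Amara ends 13:30 → clear.
Amara overlaps Jonas, Sofia.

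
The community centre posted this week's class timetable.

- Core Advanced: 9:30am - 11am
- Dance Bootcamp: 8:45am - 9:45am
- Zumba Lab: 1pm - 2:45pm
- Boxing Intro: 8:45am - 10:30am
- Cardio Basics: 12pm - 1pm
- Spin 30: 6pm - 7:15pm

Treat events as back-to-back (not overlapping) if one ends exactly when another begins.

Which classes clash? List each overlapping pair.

Boxing Intro & Core Advanced, Boxing Intro & Dance Bootcamp, Core Advanced & Dance Bootcamp

Check each pair: they overlap iff neither finishes before the other starts.
Sorted by start: Boxing Intro, Dance Bootcamp, Core Advanced, Cardio Basics, Zumba Lab, Spin 30.
Dance Bootcamp starts before Boxing Intro ends → Boxing Intro and Dance Bootcamp overlap.
Core Advanced starts before Boxing Intro ends → Boxing Intro and Core Advanced overlap.
Cardio Basics starts after Boxing Intro ends; Boxing Intro is clear from here.
Core Advanced starts before Dance Bootcamp ends → Dance Bootcamp and Core Advanced overlap.
Cardio Basics starts after Dance Bootcamp ends; Dance Bootcamp is clear from here.
Cardio Basics starts after Core Advanced ends; Core Advanced is clear from here.
Zumba Lab starts exactly when Cardio Basics ends (back-to-back, no overlap); Cardio Basics is clear from here.
Spin 30 starts after Zumba Lab ends.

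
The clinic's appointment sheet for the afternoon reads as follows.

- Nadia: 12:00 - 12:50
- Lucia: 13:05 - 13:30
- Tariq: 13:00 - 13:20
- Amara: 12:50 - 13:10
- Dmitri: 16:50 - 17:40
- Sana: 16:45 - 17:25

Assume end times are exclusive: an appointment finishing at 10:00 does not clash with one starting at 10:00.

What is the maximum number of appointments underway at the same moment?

3

Sweep the timeline, counting +1 at each start and −1 at each end (ends before starts at a tie):
12:00 start Nadia → 1
12:50 end Nadia → 0
12:50 start Amara → 1
13:00 start Tariq → 2
13:05 start Lucia → 3
13:10 end Amara → 2
13:20 end Tariq → 1
13:30 end Lucia → 0
16:45 start Sana → 1
16:50 start Dmitri → 2
17:25 end Sana → 1
17:40 end Dmitri → 0
Peak is 3, at 13:05 (Amara, Lucia, Tariq).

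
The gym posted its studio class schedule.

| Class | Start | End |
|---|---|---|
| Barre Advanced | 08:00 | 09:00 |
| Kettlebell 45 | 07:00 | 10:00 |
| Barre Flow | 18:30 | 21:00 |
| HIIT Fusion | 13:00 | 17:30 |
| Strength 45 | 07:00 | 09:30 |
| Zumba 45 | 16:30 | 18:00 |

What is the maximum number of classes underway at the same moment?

Sort all start/end points and keep a running count:
07:00 start Kettlebell 45 → 1
07:00 start Strength 45 → 2
08:00 start Barre Advanced → 3
09:00 end Barre Advanced → 2
09:30 end Strength 45 → 1
10:00 end Kettlebell 45 → 0
13:00 start HIIT Fusion → 1
16:30 start Zumba 45 → 2
17:30 end HIIT Fusion → 1
18:00 end Zumba 45 → 0
18:30 start Barre Flow → 1
21:00 end Barre Flow → 0
Peak is 3, at 08:00 (Barre Advanced, Kettlebell 45, Strength 45).

3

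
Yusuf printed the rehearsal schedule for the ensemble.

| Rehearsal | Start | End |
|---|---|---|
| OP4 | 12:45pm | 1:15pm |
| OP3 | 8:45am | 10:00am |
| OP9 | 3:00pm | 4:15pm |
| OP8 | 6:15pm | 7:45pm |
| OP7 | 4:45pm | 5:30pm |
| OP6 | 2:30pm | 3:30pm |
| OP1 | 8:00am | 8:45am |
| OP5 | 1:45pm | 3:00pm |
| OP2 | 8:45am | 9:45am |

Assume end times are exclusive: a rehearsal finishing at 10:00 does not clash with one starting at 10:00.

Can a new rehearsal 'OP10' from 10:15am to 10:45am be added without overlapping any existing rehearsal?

OP1: ends 8:45am at or before OP10 starts 10:15am → clear.
OP2: ends 9:45am at or before OP10 starts 10:15am → clear.
OP3: ends 10:00am at or before OP10 starts 10:15am → clear.
OP4: starts 12:45pm at or after OP10 ends 10:45am → clear.
OP5: starts 1:45pm at or after OP10 ends 10:45am → clear.
OP6: starts 2:30pm at or after OP10 ends 10:45am → clear.
OP9: starts 3:00pm at or after OP10 ends 10:45am → clear.
OP7: starts 4:45pm at or after OP10 ends 10:45am → clear.
OP8: starts 6:15pm at or after OP10 ends 10:45am → clear.

Yes — the slot is free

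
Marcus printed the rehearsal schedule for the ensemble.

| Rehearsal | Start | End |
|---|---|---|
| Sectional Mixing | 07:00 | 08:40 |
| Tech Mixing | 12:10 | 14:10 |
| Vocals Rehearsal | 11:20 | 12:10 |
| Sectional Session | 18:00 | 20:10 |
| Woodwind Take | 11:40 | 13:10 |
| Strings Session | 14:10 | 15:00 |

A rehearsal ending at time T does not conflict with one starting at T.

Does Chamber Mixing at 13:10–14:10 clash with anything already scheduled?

Sectional Mixing: ends 08:40 at or before Chamber Mixing starts 13:10 → clear.
Vocals Rehearsal: ends 12:10 at or before Chamber Mixing starts 13:10 → clear.
Woodwind Take: ends 13:10 at or before Chamber Mixing starts 13:10 → clear.
Tech Mixing: starts 12:10 before Chamber Mixing ends 14:10, and ends 14:10 after Chamber Mixing starts 13:10 → overlap.
Strings Session: starts 14:10 at or after Chamber Mixing ends 14:10 → clear.
Sectional Session: starts 18:00 at or after Chamber Mixing ends 14:10 → clear.
Chamber Mixing overlaps Tech Mixing.

Yes — it overlaps Tech Mixing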